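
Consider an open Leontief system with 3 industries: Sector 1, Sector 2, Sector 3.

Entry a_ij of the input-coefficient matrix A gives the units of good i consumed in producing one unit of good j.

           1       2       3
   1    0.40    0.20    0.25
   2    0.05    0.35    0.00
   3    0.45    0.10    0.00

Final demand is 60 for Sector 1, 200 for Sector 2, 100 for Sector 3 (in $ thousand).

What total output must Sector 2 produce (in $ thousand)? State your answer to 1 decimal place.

x_2 = 332.9

I − A =
  [   0.60    -0.20    -0.25]
  [  -0.05     0.65     0.00]
  [  -0.45    -0.10     1.00]
Cofactors of I−A, C_ij = (−1)^(i+j)·(minor ij) (rows/columns in the sector order above):
  C_11 = (0.65)(1.00) − (0.00)(-0.10) = 0.6500
  C_12 = −[(-0.05)(1.00) − (0.00)(-0.45)] = 0.0500
  C_13 = (-0.05)(-0.10) − (0.65)(-0.45) = 0.2975
  C_21 = −[(-0.20)(1.00) − (-0.25)(-0.10)] = 0.2250
  C_22 = (0.60)(1.00) − (-0.25)(-0.45) = 0.4875
  C_23 = −[(0.60)(-0.10) − (-0.20)(-0.45)] = 0.1500
  C_31 = (-0.20)(0.00) − (-0.25)(0.65) = 0.1625
  C_32 = −[(0.60)(0.00) − (-0.25)(-0.05)] = 0.0125
  C_33 = (0.60)(0.65) − (-0.20)(-0.05) = 0.3800
det(I−A) = Σ_j (I−A)_1j·C_1j = (0.60)(0.6500) + (-0.20)(0.0500) + (-0.25)(0.2975) = 0.305625
adj(I−A) = Cᵀ =
  [ 0.6500   0.2250   0.1625]
  [ 0.0500   0.4875   0.0125]
  [ 0.2975   0.1500   0.3800]
(I − A)⁻¹ = adj(I−A) / det(I−A) ≈
  [   2.1268     0.7362     0.5317]
  [   0.1636     1.5951     0.0409]
  [   0.9734     0.4908     1.2434]
x = (I − A)⁻¹ d = adj(I−A)·d / det(I−A), with det(I−A) = 0.305625:
  x_1 = (0.6500·60 + 0.2250·200 + 0.1625·100) / 0.305625 = 100.25 / 0.305625 ≈ 328.0
  x_2 = (0.0500·60 + 0.4875·200 + 0.0125·100) / 0.305625 = 101.75 / 0.305625 ≈ 332.9
  x_3 = (0.2975·60 + 0.1500·200 + 0.3800·100) / 0.305625 = 85.85 / 0.305625 ≈ 280.9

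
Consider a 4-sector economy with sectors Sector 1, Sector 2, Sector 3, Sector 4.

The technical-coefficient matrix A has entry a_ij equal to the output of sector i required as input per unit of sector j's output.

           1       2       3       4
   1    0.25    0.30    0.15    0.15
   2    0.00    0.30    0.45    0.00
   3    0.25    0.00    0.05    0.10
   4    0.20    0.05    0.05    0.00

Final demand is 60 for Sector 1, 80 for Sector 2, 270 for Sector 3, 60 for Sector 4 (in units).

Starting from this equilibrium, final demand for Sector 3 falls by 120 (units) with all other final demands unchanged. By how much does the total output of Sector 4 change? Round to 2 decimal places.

Δx_4 = -26.83

I − A =
  [   0.75    -0.30    -0.15    -0.15]
  [   0.00     0.70    -0.45     0.00]
  [  -0.25     0.00     0.95    -0.10]
  [  -0.20    -0.05    -0.05     1.00]
Compute the cofactors C_ij = (−1)^(i+j)·(3×3 minor ij) of I−A; the adjugate is their transpose:
adj(I−A) = Cᵀ =
  [ 0.659250   0.291375   0.248625   0.123750]
  [ 0.121500   0.637875   0.324000   0.050625]
  [ 0.189000   0.086625   0.504000   0.078750]
  [ 0.147375   0.094500   0.091125   0.438750]
det(I−A) = Σ_j (I−A)_1j·C_1j = (0.75)(0.659250) + (-0.30)(0.121500) + (-0.15)(0.189000) + (-0.15)(0.147375) = 0.40753125
(I − A)⁻¹ = adj(I−A) / det(I−A) ≈
  [   1.6177     0.7150     0.6101     0.3037]
  [   0.2981     1.5652     0.7950     0.1242]
  [   0.4638     0.2126     1.2367     0.1932]
  [   0.3616     0.2319     0.2236     1.0766]
Δx = (I − A)⁻¹ Δd with Δd having -120 in the Sector 3 component and 0 elsewhere.
So Δx_4 = L_43 · (-120), where L_43 = adj(I−A)_43 / det(I−A) = 0.091125 / 0.40753125.
Δx_4 = 0.091125 × (-120) / 0.40753125 = -10.935 / 0.40753125 ≈ -26.83.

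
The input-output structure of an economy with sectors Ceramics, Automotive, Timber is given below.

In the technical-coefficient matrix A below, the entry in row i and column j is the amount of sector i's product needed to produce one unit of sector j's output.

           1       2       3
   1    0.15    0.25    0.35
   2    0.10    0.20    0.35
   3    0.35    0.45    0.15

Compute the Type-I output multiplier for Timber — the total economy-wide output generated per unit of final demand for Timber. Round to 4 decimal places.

I − A =
  [   0.85    -0.25    -0.35]
  [  -0.10     0.80    -0.35]
  [  -0.35    -0.45     0.85]
Cofactors of I−A, C_ij = (−1)^(i+j)·(minor ij) (rows/columns in the sector order above):
  C_11 = (0.80)(0.85) − (-0.35)(-0.45) = 0.5225
  C_12 = −[(-0.10)(0.85) − (-0.35)(-0.35)] = 0.2075
  C_13 = (-0.10)(-0.45) − (0.80)(-0.35) = 0.3250
  C_21 = −[(-0.25)(0.85) − (-0.35)(-0.45)] = 0.3700
  C_22 = (0.85)(0.85) − (-0.35)(-0.35) = 0.6000
  C_23 = −[(0.85)(-0.45) − (-0.25)(-0.35)] = 0.4700
  C_31 = (-0.25)(-0.35) − (-0.35)(0.80) = 0.3675
  C_32 = −[(0.85)(-0.35) − (-0.35)(-0.10)] = 0.3325
  C_33 = (0.85)(0.80) − (-0.25)(-0.10) = 0.6550
det(I−A) = Σ_j (I−A)_1j·C_1j = (0.85)(0.5225) + (-0.25)(0.2075) + (-0.35)(0.3250) = 0.2785
adj(I−A) = Cᵀ =
  [ 0.5225   0.3700   0.3675]
  [ 0.2075   0.6000   0.3325]
  [ 0.3250   0.4700   0.6550]
(I − A)⁻¹ = adj(I−A) / det(I−A) ≈
  [   1.87612     1.32855     1.31957]
  [   0.74506     2.15440     1.19390]
  [   1.16697     1.68761     2.35189]
The output multiplier for sector j is the column-j sum of the Leontief inverse (I − A)⁻¹ = adj(I−A) / det(I−A).
Column 3 of adj(I−A): (0.3675, 0.3325, 0.6550); det(I−A) = 0.2785.
m_3 = (0.3675 + 0.3325 + 0.6550) / 0.2785 = 1.355 / 0.2785 ≈ 4.8654.

m_3 = 4.8654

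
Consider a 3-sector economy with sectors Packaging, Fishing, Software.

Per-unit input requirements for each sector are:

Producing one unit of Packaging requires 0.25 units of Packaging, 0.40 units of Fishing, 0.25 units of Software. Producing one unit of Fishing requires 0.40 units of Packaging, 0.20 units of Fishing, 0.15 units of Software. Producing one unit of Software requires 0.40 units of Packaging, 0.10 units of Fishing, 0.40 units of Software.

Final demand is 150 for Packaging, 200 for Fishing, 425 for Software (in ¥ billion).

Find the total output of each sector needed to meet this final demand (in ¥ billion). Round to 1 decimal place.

I − A =
  [   0.75    -0.40    -0.40]
  [  -0.40     0.80    -0.10]
  [  -0.25    -0.15     0.60]
Cofactors of I−A, C_ij = (−1)^(i+j)·(minor ij) (rows/columns in the sector order above):
  C_11 = (0.80)(0.60) − (-0.10)(-0.15) = 0.4650
  C_12 = −[(-0.40)(0.60) − (-0.10)(-0.25)] = 0.2650
  C_13 = (-0.40)(-0.15) − (0.80)(-0.25) = 0.2600
  C_21 = −[(-0.40)(0.60) − (-0.40)(-0.15)] = 0.3000
  C_22 = (0.75)(0.60) − (-0.40)(-0.25) = 0.3500
  C_23 = −[(0.75)(-0.15) − (-0.40)(-0.25)] = 0.2125
  C_31 = (-0.40)(-0.10) − (-0.40)(0.80) = 0.3600
  C_32 = −[(0.75)(-0.10) − (-0.40)(-0.40)] = 0.2350
  C_33 = (0.75)(0.80) − (-0.40)(-0.40) = 0.4400
det(I−A) = Σ_j (I−A)_1j·C_1j = (0.75)(0.4650) + (-0.40)(0.2650) + (-0.40)(0.2600) = 0.13875
adj(I−A) = Cᵀ =
  [ 0.4650   0.3000   0.3600]
  [ 0.2650   0.3500   0.2350]
  [ 0.2600   0.2125   0.4400]
(I − A)⁻¹ = adj(I−A) / det(I−A) ≈
  [   3.3514     2.1622     2.5946]
  [   1.9099     2.5225     1.6937]
  [   1.8739     1.5315     3.1712]
x = (I − A)⁻¹ d = adj(I−A)·d / det(I−A), with det(I−A) = 0.13875:
  x_1 = (0.4650·150 + 0.3000·200 + 0.3600·425) / 0.13875 = 282.75 / 0.13875 ≈ 2037.8
  x_2 = (0.2650·150 + 0.3500·200 + 0.2350·425) / 0.13875 = 209.625 / 0.13875 ≈ 1510.8
  x_3 = (0.2600·150 + 0.2125·200 + 0.4400·425) / 0.13875 = 268.50 / 0.13875 ≈ 1935.1

x_1 = 2037.8, x_2 = 1510.8, x_3 = 1935.1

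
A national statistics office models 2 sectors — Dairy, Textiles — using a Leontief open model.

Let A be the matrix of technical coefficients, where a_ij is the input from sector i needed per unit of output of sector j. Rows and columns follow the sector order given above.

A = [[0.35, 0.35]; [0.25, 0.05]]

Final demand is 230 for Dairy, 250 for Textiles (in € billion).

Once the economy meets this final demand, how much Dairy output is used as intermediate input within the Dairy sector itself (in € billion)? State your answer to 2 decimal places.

I − A =
  [   0.65    -0.35]
  [  -0.25     0.95]
det(I−A) = (0.65)(0.95) − (-0.35)(-0.25) = 0.5300
adj(I−A) = [[0.95, 0.35], [0.25, 0.65]]
(I − A)⁻¹ = adj(I−A) / det(I−A) ≈
  [   1.7925     0.6604]
  [   0.4717     1.2264]
First solve x = (I − A)⁻¹ d = adj(I−A)·d / det(I−A); in particular x_D = (0.95·230 + 0.35·250) / 0.5300 = 306.00 / 0.5300 ≈ 577.3585.
Intermediate flow from D to D: z_DD = a_DD · x_D = 0.35 × 306.00 / 0.5300 = 107.10 / 0.5300 ≈ 202.08.

z_DD = 202.08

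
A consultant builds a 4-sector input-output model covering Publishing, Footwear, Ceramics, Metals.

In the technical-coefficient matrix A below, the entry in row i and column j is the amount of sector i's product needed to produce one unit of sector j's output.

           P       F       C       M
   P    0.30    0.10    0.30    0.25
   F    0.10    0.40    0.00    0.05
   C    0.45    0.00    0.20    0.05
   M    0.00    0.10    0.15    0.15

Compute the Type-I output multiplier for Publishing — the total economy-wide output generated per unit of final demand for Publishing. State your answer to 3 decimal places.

I − A =
  [   0.70    -0.10    -0.30    -0.25]
  [  -0.10     0.60     0.00    -0.05]
  [  -0.45     0.00     0.80    -0.05]
  [   0.00    -0.10    -0.15     0.85]
Compute the cofactors C_ij = (−1)^(i+j)·(3×3 minor ij) of I−A; the adjugate is their transpose:
adj(I−A) = Cᵀ =
  [ 0.399500   0.088750   0.174750   0.133000]
  [ 0.070625   0.339125   0.034500   0.042750]
  [ 0.227750   0.053000   0.342500   0.090250]
  [ 0.048500   0.049250   0.064500   0.247000]
det(I−A) = Σ_j (I−A)_1j·C_1j = (0.70)(0.399500) + (-0.10)(0.070625) + (-0.30)(0.227750) + (-0.25)(0.048500) = 0.1921375
(I − A)⁻¹ = adj(I−A) / det(I−A) ≈
  [   2.0792     0.4619     0.9095     0.6922]
  [   0.3676     1.7650     0.1796     0.2225]
  [   1.1853     0.2758     1.7826     0.4697]
  [   0.2524     0.2563     0.3357     1.2855]
The output multiplier for sector j is the column-j sum of the Leontief inverse (I − A)⁻¹ = adj(I−A) / det(I−A).
Column P of adj(I−A): (0.399500, 0.070625, 0.227750, 0.048500); det(I−A) = 0.1921375.
m_P = (0.399500 + 0.070625 + 0.227750 + 0.048500) / 0.1921375 = 0.746375 / 0.1921375 ≈ 3.885.

m_P = 3.885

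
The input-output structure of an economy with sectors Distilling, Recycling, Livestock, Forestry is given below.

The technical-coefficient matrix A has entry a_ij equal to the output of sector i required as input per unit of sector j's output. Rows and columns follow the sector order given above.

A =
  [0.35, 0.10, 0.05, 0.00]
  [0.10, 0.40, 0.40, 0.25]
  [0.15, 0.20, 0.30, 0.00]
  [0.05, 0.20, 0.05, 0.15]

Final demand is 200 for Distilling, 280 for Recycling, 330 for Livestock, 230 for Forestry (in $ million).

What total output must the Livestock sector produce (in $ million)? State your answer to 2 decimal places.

I − A =
  [   0.65    -0.10    -0.05     0.00]
  [  -0.10     0.60    -0.40    -0.25]
  [  -0.15    -0.20     0.70     0.00]
  [  -0.05    -0.20    -0.05     0.85]
Compute the cofactors C_ij = (−1)^(i+j)·(3×3 minor ij) of I−A; the adjugate is their transpose:
adj(I−A) = Cᵀ =
  [ 0.251500   0.068000   0.058250   0.020000]
  [ 0.121125   0.380375   0.234000   0.111875]
  [ 0.088500   0.123250   0.289250   0.036250]
  [ 0.048500   0.100750   0.075500   0.202500]
det(I−A) = Σ_j (I−A)_1j·C_1j = (0.65)(0.251500) + (-0.10)(0.121125) + (-0.05)(0.088500) + (0.00)(0.048500) = 0.1469375
(I − A)⁻¹ = adj(I−A) / det(I−A) ≈
  [   1.7116     0.4628     0.3964     0.1361]
  [   0.8243     2.5887     1.5925     0.7614]
  [   0.6023     0.8388     1.9685     0.2467]
  [   0.3301     0.6857     0.5138     1.3781]
x = (I − A)⁻¹ d = adj(I−A)·d / det(I−A), with det(I−A) = 0.1469375:
  x_D = (0.251500·200 + 0.068000·280 + 0.058250·330 + 0.020000·230) / 0.1469375 = 93.1625 / 0.1469375 ≈ 634.03
  x_R = (0.121125·200 + 0.380375·280 + 0.234000·330 + 0.111875·230) / 0.1469375 = 233.68125 / 0.1469375 ≈ 1590.34
  x_L = (0.088500·200 + 0.123250·280 + 0.289250·330 + 0.036250·230) / 0.1469375 = 156.00 / 0.1469375 ≈ 1061.68
  x_F = (0.048500·200 + 0.100750·280 + 0.075500·330 + 0.202500·230) / 0.1469375 = 109.40 / 0.1469375 ≈ 744.53

x_L = 1061.68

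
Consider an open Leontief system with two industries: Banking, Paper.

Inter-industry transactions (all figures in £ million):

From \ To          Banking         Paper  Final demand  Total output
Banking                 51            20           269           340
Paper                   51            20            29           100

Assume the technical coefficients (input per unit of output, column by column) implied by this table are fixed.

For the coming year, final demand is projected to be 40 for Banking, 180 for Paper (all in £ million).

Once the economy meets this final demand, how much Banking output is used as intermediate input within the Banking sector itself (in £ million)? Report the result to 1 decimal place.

z_BB = 15.7

Technical coefficients a_ij = z_ij / X_j:
  a_BB = 51/340 = 0.15, a_PB = 51/340 = 0.15
  a_BP = 20/100 = 0.20, a_PP = 20/100 = 0.20
I − A =
  [   0.85    -0.20]
  [  -0.15     0.80]
det(I−A) = (0.85)(0.80) − (-0.20)(-0.15) = 0.6500
adj(I−A) = [[0.80, 0.20], [0.15, 0.85]]
(I − A)⁻¹ = adj(I−A) / det(I−A) ≈
  [   1.2308     0.3077]
  [   0.2308     1.3077]
First solve x = (I − A)⁻¹ d = adj(I−A)·d / det(I−A); in particular x_B = (0.80·40 + 0.20·180) / 0.6500 = 68.00 / 0.6500 ≈ 104.615.
Intermediate flow from B to B: z_BB = a_BB · x_B = 0.15 × 68.00 / 0.6500 = 10.20 / 0.6500 ≈ 15.7.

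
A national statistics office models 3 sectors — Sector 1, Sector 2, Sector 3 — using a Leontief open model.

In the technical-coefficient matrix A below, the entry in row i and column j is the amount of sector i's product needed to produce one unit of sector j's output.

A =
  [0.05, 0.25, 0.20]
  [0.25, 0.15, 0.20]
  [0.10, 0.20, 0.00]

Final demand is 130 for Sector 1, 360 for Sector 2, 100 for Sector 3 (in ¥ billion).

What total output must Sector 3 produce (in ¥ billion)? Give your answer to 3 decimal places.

I − A =
  [   0.95    -0.25    -0.20]
  [  -0.25     0.85    -0.20]
  [  -0.10    -0.20     1.00]
Cofactors of I−A, C_ij = (−1)^(i+j)·(minor ij) (rows/columns in the sector order above):
  C_11 = (0.85)(1.00) − (-0.20)(-0.20) = 0.8100
  C_12 = −[(-0.25)(1.00) − (-0.20)(-0.10)] = 0.2700
  C_13 = (-0.25)(-0.20) − (0.85)(-0.10) = 0.1350
  C_21 = −[(-0.25)(1.00) − (-0.20)(-0.20)] = 0.2900
  C_22 = (0.95)(1.00) − (-0.20)(-0.10) = 0.9300
  C_23 = −[(0.95)(-0.20) − (-0.25)(-0.10)] = 0.2150
  C_31 = (-0.25)(-0.20) − (-0.20)(0.85) = 0.2200
  C_32 = −[(0.95)(-0.20) − (-0.20)(-0.25)] = 0.2400
  C_33 = (0.95)(0.85) − (-0.25)(-0.25) = 0.7450
det(I−A) = Σ_j (I−A)_1j·C_1j = (0.95)(0.8100) + (-0.25)(0.2700) + (-0.20)(0.1350) = 0.6750
adj(I−A) = Cᵀ =
  [ 0.8100   0.2900   0.2200]
  [ 0.2700   0.9300   0.2400]
  [ 0.1350   0.2150   0.7450]
(I − A)⁻¹ = adj(I−A) / det(I−A) ≈
  [   1.2000     0.4296     0.3259]
  [   0.4000     1.3778     0.3556]
  [   0.2000     0.3185     1.1037]
x = (I − A)⁻¹ d = adj(I−A)·d / det(I−A), with det(I−A) = 0.6750:
  x_1 = (0.8100·130 + 0.2900·360 + 0.2200·100) / 0.6750 = 231.70 / 0.6750 ≈ 343.259
  x_2 = (0.2700·130 + 0.9300·360 + 0.2400·100) / 0.6750 = 393.90 / 0.6750 ≈ 583.556
  x_3 = (0.1350·130 + 0.2150·360 + 0.7450·100) / 0.6750 = 169.45 / 0.6750 ≈ 251.037

x_3 = 251.037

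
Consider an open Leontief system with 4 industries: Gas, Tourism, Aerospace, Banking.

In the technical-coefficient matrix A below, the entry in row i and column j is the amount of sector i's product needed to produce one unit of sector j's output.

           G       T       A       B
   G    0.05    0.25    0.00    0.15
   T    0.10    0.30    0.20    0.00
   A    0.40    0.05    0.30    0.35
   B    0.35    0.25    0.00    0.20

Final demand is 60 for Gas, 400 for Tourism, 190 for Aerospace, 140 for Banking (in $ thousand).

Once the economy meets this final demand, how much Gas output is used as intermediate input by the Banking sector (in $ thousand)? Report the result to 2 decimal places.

I − A =
  [   0.95    -0.25     0.00    -0.15]
  [  -0.10     0.70    -0.20     0.00]
  [  -0.40    -0.05     0.70    -0.35]
  [  -0.35    -0.25     0.00     0.80]
Compute the cofactors C_ij = (−1)^(i+j)·(3×3 minor ij) of I−A; the adjugate is their transpose:
adj(I−A) = Cᵀ =
  [ 0.366500   0.166250   0.047500   0.089500]
  [ 0.144500   0.495250   0.141500   0.089000]
  [ 0.322500   0.244125   0.471500   0.266750]
  [ 0.205500   0.227500   0.065000   0.418500]
det(I−A) = Σ_j (I−A)_1j·C_1j = (0.95)(0.366500) + (-0.25)(0.144500) + (0.00)(0.322500) + (-0.15)(0.205500) = 0.281225
(I − A)⁻¹ = adj(I−A) / det(I−A) ≈
  [   1.3032     0.5912     0.1689     0.3183]
  [   0.5138     1.7610     0.5032     0.3165]
  [   1.1468     0.8681     1.6766     0.9485]
  [   0.7307     0.8090     0.2311     1.4881]
First solve x = (I − A)⁻¹ d = adj(I−A)·d / det(I−A); in particular x_B = (0.205500·60 + 0.227500·400 + 0.065000·190 + 0.418500·140) / 0.281225 = 174.27 / 0.281225 ≈ 619.6817.
Intermediate flow from G to B: z_GB = a_GB · x_B = 0.15 × 174.27 / 0.281225 = 26.1405 / 0.281225 ≈ 92.95.

z_GB = 92.95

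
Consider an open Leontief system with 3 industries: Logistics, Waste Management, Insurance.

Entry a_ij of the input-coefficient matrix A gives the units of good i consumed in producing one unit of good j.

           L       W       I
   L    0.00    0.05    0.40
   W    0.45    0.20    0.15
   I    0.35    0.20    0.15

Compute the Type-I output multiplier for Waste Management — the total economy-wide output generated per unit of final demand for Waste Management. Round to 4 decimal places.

I − A =
  [   1.00    -0.05    -0.40]
  [  -0.45     0.80    -0.15]
  [  -0.35    -0.20     0.85]
Cofactors of I−A, C_ij = (−1)^(i+j)·(minor ij) (rows/columns in the sector order above):
  C_11 = (0.80)(0.85) − (-0.15)(-0.20) = 0.6500
  C_12 = −[(-0.45)(0.85) − (-0.15)(-0.35)] = 0.4350
  C_13 = (-0.45)(-0.20) − (0.80)(-0.35) = 0.3700
  C_21 = −[(-0.05)(0.85) − (-0.40)(-0.20)] = 0.1225
  C_22 = (1.00)(0.85) − (-0.40)(-0.35) = 0.7100
  C_23 = −[(1.00)(-0.20) − (-0.05)(-0.35)] = 0.2175
  C_31 = (-0.05)(-0.15) − (-0.40)(0.80) = 0.3275
  C_32 = −[(1.00)(-0.15) − (-0.40)(-0.45)] = 0.3300
  C_33 = (1.00)(0.80) − (-0.05)(-0.45) = 0.7775
det(I−A) = Σ_j (I−A)_1j·C_1j = (1.00)(0.6500) + (-0.05)(0.4350) + (-0.40)(0.3700) = 0.48025
adj(I−A) = Cᵀ =
  [ 0.6500   0.1225   0.3275]
  [ 0.4350   0.7100   0.3300]
  [ 0.3700   0.2175   0.7775]
(I − A)⁻¹ = adj(I−A) / det(I−A) ≈
  [   1.35346     0.25508     0.68194]
  [   0.90578     1.47840     0.68714]
  [   0.77043     0.45289     1.61895]
The output multiplier for sector j is the column-j sum of the Leontief inverse (I − A)⁻¹ = adj(I−A) / det(I−A).
Column W of adj(I−A): (0.1225, 0.7100, 0.2175); det(I−A) = 0.48025.
m_W = (0.1225 + 0.7100 + 0.2175) / 0.48025 = 1.05 / 0.48025 ≈ 2.1864.

m_W = 2.1864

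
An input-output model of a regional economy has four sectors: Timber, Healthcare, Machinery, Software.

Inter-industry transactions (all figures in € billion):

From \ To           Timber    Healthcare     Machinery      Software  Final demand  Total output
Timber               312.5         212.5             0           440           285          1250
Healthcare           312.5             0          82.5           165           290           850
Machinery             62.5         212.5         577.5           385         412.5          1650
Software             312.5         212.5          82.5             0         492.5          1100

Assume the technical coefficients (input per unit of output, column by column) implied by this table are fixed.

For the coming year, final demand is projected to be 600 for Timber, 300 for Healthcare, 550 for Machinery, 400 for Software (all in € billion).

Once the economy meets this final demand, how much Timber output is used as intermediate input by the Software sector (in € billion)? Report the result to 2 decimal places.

Technical coefficients a_ij = z_ij / X_j:
  a_TT = 312.5/1250 = 0.25, a_HT = 312.5/1250 = 0.25, a_MT = 62.5/1250 = 0.05, a_ST = 312.5/1250 = 0.25
  a_TH = 212.5/850 = 0.25, a_HH = 0/850 = 0.00, a_MH = 212.5/850 = 0.25, a_SH = 212.5/850 = 0.25
  a_TM = 0/1650 = 0.00, a_HM = 82.5/1650 = 0.05, a_MM = 577.5/1650 = 0.35, a_SM = 82.5/1650 = 0.05
  a_TS = 440/1100 = 0.40, a_HS = 165/1100 = 0.15, a_MS = 385/1100 = 0.35, a_SS = 0/1100 = 0.00
I − A =
  [   0.75    -0.25     0.00    -0.40]
  [  -0.25     1.00    -0.05    -0.15]
  [  -0.05    -0.25     0.65    -0.35]
  [  -0.25    -0.25    -0.05     1.00]
Compute the cofactors C_ij = (−1)^(i+j)·(3×3 minor ij) of I−A; the adjugate is their transpose:
adj(I−A) = Cᵀ =
  [ 0.589375   0.228125   0.039375   0.283750]
  [ 0.189750   0.408375   0.043125   0.152250]
  [ 0.229375   0.267500   0.525000   0.315625]
  [ 0.206250   0.172500   0.046875   0.436875]
det(I−A) = Σ_j (I−A)_1j·C_1j = (0.75)(0.589375) + (-0.25)(0.189750) + (0.00)(0.229375) + (-0.40)(0.206250) = 0.31209375
(I − A)⁻¹ = adj(I−A) / det(I−A) ≈
  [   1.8885     0.7310     0.1262     0.9092]
  [   0.6080     1.3085     0.1382     0.4878]
  [   0.7350     0.8571     1.6822     1.0113]
  [   0.6609     0.5527     0.1502     1.3998]
First solve x = (I − A)⁻¹ d = adj(I−A)·d / det(I−A); in particular x_S = (0.206250·600 + 0.172500·300 + 0.046875·550 + 0.436875·400) / 0.31209375 = 376.03125 / 0.31209375 ≈ 1204.8663.
Intermediate flow from T to S: z_TS = a_TS · x_S = 0.40 × 376.03125 / 0.31209375 = 150.4125 / 0.31209375 ≈ 481.95.

z_TS = 481.95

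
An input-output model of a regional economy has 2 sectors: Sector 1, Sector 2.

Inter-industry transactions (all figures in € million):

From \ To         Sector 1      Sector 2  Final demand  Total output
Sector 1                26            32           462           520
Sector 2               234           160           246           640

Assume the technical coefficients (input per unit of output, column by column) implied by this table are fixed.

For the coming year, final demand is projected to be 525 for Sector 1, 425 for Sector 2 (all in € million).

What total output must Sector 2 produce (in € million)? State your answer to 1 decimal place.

Technical coefficients a_ij = z_ij / X_j:
  a_11 = 26/520 = 0.05, a_21 = 234/520 = 0.45
  a_12 = 32/640 = 0.05, a_22 = 160/640 = 0.25
I − A =
  [   0.95    -0.05]
  [  -0.45     0.75]
det(I−A) = (0.95)(0.75) − (-0.05)(-0.45) = 0.6900
adj(I−A) = [[0.75, 0.05], [0.45, 0.95]]
(I − A)⁻¹ = adj(I−A) / det(I−A) ≈
  [   1.0870     0.0725]
  [   0.6522     1.3768]
x = (I − A)⁻¹ d = adj(I−A)·d / det(I−A), with det(I−A) = 0.6900:
  x_1 = (0.75·525 + 0.05·425) / 0.6900 = 415.00 / 0.6900 ≈ 601.4
  x_2 = (0.45·525 + 0.95·425) / 0.6900 = 640.00 / 0.6900 ≈ 927.5

x_2 = 927.5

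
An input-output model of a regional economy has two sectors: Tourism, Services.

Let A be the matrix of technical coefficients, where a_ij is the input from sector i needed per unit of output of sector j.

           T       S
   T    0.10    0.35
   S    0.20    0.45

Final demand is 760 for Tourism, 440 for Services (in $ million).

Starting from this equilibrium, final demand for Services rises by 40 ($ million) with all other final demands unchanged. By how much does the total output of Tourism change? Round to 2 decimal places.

Δx_T = 32.94

I − A =
  [   0.90    -0.35]
  [  -0.20     0.55]
det(I−A) = (0.90)(0.55) − (-0.35)(-0.20) = 0.4250
adj(I−A) = [[0.55, 0.35], [0.20, 0.90]]
(I − A)⁻¹ = adj(I−A) / det(I−A) ≈
  [   1.2941     0.8235]
  [   0.4706     2.1176]
Δx = (I − A)⁻¹ Δd with Δd having +40 in the Services component and 0 elsewhere.
So Δx_T = L_TS · (+40), where L_TS = adj(I−A)_TS / det(I−A) = 0.35 / 0.4250.
Δx_T = 0.35 × (+40) / 0.4250 = 14.00 / 0.4250 ≈ 32.94.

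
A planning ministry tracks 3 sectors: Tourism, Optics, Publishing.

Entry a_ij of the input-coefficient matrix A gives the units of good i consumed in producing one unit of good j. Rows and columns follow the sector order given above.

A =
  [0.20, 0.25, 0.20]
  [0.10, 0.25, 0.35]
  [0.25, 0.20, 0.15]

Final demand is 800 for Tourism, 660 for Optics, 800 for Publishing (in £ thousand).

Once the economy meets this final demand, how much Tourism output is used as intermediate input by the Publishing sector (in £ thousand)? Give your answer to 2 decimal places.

I − A =
  [   0.80    -0.25    -0.20]
  [  -0.10     0.75    -0.35]
  [  -0.25    -0.20     0.85]
Cofactors of I−A, C_ij = (−1)^(i+j)·(minor ij) (rows/columns in the sector order above):
  C_11 = (0.75)(0.85) − (-0.35)(-0.20) = 0.5675
  C_12 = −[(-0.10)(0.85) − (-0.35)(-0.25)] = 0.1725
  C_13 = (-0.10)(-0.20) − (0.75)(-0.25) = 0.2075
  C_21 = −[(-0.25)(0.85) − (-0.20)(-0.20)] = 0.2525
  C_22 = (0.80)(0.85) − (-0.20)(-0.25) = 0.6300
  C_23 = −[(0.80)(-0.20) − (-0.25)(-0.25)] = 0.2225
  C_31 = (-0.25)(-0.35) − (-0.20)(0.75) = 0.2375
  C_32 = −[(0.80)(-0.35) − (-0.20)(-0.10)] = 0.3000
  C_33 = (0.80)(0.75) − (-0.25)(-0.10) = 0.5750
det(I−A) = Σ_j (I−A)_1j·C_1j = (0.80)(0.5675) + (-0.25)(0.1725) + (-0.20)(0.2075) = 0.369375
adj(I−A) = Cᵀ =
  [ 0.5675   0.2525   0.2375]
  [ 0.1725   0.6300   0.3000]
  [ 0.2075   0.2225   0.5750]
(I − A)⁻¹ = adj(I−A) / det(I−A) ≈
  [   1.5364     0.6836     0.6430]
  [   0.4670     1.7056     0.8122]
  [   0.5618     0.6024     1.5567]
First solve x = (I − A)⁻¹ d = adj(I−A)·d / det(I−A); in particular x_3 = (0.2075·800 + 0.2225·660 + 0.5750·800) / 0.369375 = 772.85 / 0.369375 ≈ 2092.3181.
Intermediate flow from 1 to 3: z_13 = a_13 · x_3 = 0.20 × 772.85 / 0.369375 = 154.57 / 0.369375 ≈ 418.46.

z_13 = 418.46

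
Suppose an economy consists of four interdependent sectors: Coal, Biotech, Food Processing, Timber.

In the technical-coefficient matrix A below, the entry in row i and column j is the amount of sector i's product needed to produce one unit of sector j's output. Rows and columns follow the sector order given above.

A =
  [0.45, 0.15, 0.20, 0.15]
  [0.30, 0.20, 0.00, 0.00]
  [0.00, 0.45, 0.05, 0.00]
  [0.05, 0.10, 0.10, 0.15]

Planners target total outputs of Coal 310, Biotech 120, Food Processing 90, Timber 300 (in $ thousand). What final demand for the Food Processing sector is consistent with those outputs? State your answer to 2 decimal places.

d_F = 31.50

I − A =
  [   0.55    -0.15    -0.20    -0.15]
  [  -0.30     0.80     0.00     0.00]
  [   0.00    -0.45     0.95     0.00]
  [  -0.05    -0.10    -0.10     0.85]
d = (I − A) x:
  d_C = (+0.55)·310 + (-0.15)·120 + (-0.20)·90 + (-0.15)·300 = 89.50
  d_B = (-0.30)·310 + (+0.80)·120 + (+0.00)·90 + (+0.00)·300 = 3.00
  d_F = (+0.00)·310 + (-0.45)·120 + (+0.95)·90 + (+0.00)·300 = 31.50
  d_T = (-0.05)·310 + (-0.10)·120 + (-0.10)·90 + (+0.85)·300 = 218.50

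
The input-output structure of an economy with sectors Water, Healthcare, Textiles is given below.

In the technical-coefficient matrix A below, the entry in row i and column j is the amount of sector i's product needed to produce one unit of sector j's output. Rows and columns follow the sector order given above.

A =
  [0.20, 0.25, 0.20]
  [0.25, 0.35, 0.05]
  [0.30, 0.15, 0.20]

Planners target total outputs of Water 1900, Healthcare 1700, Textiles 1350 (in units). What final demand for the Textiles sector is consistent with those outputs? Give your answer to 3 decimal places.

I − A =
  [   0.80    -0.25    -0.20]
  [  -0.25     0.65    -0.05]
  [  -0.30    -0.15     0.80]
d = (I − A) x:
  d_W = (+0.80)·1900 + (-0.25)·1700 + (-0.20)·1350 = 825.000
  d_H = (-0.25)·1900 + (+0.65)·1700 + (-0.05)·1350 = 562.500
  d_T = (-0.30)·1900 + (-0.15)·1700 + (+0.80)·1350 = 255.000

d_T = 255.000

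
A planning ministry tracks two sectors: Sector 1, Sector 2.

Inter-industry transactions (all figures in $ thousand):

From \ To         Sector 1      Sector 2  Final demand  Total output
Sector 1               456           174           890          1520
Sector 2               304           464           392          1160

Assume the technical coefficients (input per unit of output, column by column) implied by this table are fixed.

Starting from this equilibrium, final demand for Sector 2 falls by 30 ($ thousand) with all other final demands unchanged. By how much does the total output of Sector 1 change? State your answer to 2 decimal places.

Δx_1 = -11.54

Technical coefficients a_ij = z_ij / X_j:
  a_11 = 456/1520 = 0.30, a_21 = 304/1520 = 0.20
  a_12 = 174/1160 = 0.15, a_22 = 464/1160 = 0.40
I − A =
  [   0.70    -0.15]
  [  -0.20     0.60]
det(I−A) = (0.70)(0.60) − (-0.15)(-0.20) = 0.3900
adj(I−A) = [[0.60, 0.15], [0.20, 0.70]]
(I − A)⁻¹ = adj(I−A) / det(I−A) ≈
  [   1.5385     0.3846]
  [   0.5128     1.7949]
Δx = (I − A)⁻¹ Δd with Δd having -30 in the Sector 2 component and 0 elsewhere.
So Δx_1 = L_12 · (-30), where L_12 = adj(I−A)_12 / det(I−A) = 0.15 / 0.3900.
Δx_1 = 0.15 × (-30) / 0.3900 = -4.50 / 0.3900 ≈ -11.54.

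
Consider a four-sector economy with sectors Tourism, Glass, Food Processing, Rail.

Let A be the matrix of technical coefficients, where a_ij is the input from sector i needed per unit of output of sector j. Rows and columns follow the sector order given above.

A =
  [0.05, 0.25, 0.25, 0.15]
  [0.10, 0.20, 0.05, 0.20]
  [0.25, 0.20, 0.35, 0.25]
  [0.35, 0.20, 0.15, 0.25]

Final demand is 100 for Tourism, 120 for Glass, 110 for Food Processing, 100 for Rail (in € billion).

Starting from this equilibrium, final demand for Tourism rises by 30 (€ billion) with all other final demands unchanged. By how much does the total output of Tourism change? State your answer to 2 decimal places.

Δx_1 = 53.26

I − A =
  [   0.95    -0.25    -0.25    -0.15]
  [  -0.10     0.80    -0.05    -0.20]
  [  -0.25    -0.20     0.65    -0.25]
  [  -0.35    -0.20    -0.15     0.75]
Compute the cofactors C_ij = (−1)^(i+j)·(3×3 minor ij) of I−A; the adjugate is their transpose:
adj(I−A) = Cᵀ =
  [ 0.318000   0.186500   0.176375   0.172125]
  [ 0.111750   0.319000   0.100000   0.140750]
  [ 0.244000   0.255750   0.450750   0.267250]
  [ 0.227000   0.223250   0.199125   0.410125]
det(I−A) = Σ_j (I−A)_1j·C_1j = (0.95)(0.318000) + (-0.25)(0.111750) + (-0.25)(0.244000) + (-0.15)(0.227000) = 0.1791125
(I − A)⁻¹ = adj(I−A) / det(I−A) ≈
  [   1.7754     1.0412     0.9847     0.9610]
  [   0.6239     1.7810     0.5583     0.7858]
  [   1.3623     1.4279     2.5166     1.4921]
  [   1.2674     1.2464     1.1117     2.2898]
Δx = (I − A)⁻¹ Δd with Δd having +30 in the Tourism component and 0 elsewhere.
So Δx_1 = L_11 · (+30), where L_11 = adj(I−A)_11 / det(I−A) = 0.318000 / 0.1791125.
Δx_1 = 0.318000 × (+30) / 0.1791125 = 9.54 / 0.1791125 ≈ 53.26.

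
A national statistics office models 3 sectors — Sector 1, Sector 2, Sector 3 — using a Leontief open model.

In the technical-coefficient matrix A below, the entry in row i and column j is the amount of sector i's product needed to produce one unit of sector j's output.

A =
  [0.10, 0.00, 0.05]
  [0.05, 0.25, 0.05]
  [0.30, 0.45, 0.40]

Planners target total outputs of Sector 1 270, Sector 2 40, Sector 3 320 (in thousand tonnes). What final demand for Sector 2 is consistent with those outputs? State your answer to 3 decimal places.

I − A =
  [   0.90     0.00    -0.05]
  [  -0.05     0.75    -0.05]
  [  -0.30    -0.45     0.60]
d = (I − A) x:
  d_1 = (+0.90)·270 + (+0.00)·40 + (-0.05)·320 = 227.000
  d_2 = (-0.05)·270 + (+0.75)·40 + (-0.05)·320 = 0.500
  d_3 = (-0.30)·270 + (-0.45)·40 + (+0.60)·320 = 93.000

d_2 = 0.500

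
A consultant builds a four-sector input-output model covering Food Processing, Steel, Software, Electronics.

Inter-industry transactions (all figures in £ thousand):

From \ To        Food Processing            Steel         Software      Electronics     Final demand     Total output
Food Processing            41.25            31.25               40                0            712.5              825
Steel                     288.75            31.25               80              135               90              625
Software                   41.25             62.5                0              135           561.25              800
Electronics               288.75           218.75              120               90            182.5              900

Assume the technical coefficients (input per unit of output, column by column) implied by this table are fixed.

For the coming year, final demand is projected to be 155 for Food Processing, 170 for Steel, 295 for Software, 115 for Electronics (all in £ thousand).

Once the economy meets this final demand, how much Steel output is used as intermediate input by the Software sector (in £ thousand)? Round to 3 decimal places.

z_23 = 40.360

Technical coefficients a_ij = z_ij / X_j:
  a_11 = 41.25/825 = 0.05, a_21 = 288.75/825 = 0.35, a_31 = 41.25/825 = 0.05, a_41 = 288.75/825 = 0.35
  a_12 = 31.25/625 = 0.05, a_22 = 31.25/625 = 0.05, a_32 = 62.5/625 = 0.10, a_42 = 218.75/625 = 0.35
  a_13 = 40/800 = 0.05, a_23 = 80/800 = 0.10, a_33 = 0/800 = 0.00, a_43 = 120/800 = 0.15
  a_14 = 0/900 = 0.00, a_24 = 135/900 = 0.15, a_34 = 135/900 = 0.15, a_44 = 90/900 = 0.10
I − A =
  [   0.95    -0.05    -0.05     0.00]
  [  -0.35     0.95    -0.10    -0.15]
  [  -0.05    -0.10     1.00    -0.15]
  [  -0.35    -0.35    -0.15     0.90]
Compute the cofactors C_ij = (−1)^(i+j)·(3×3 minor ij) of I−A; the adjugate is their transpose:
adj(I−A) = Cᵀ =
  [ 0.764625   0.051000   0.045750   0.016125]
  [ 0.370500   0.828750   0.125250   0.159000]
  [ 0.145125   0.140250   0.744000   0.147375]
  [ 0.465625   0.365500   0.190500   0.871125]
det(I−A) = Σ_j (I−A)_1j·C_1j = (0.95)(0.764625) + (-0.05)(0.370500) + (-0.05)(0.145125) + (0.00)(0.465625) = 0.7006125
(I − A)⁻¹ = adj(I−A) / det(I−A) ≈
  [   1.0914     0.0728     0.0653     0.0230]
  [   0.5288     1.1829     0.1788     0.2269]
  [   0.2071     0.2002     1.0619     0.2104]
  [   0.6646     0.5217     0.2719     1.2434]
First solve x = (I − A)⁻¹ d = adj(I−A)·d / det(I−A); in particular x_3 = (0.145125·155 + 0.140250·170 + 0.744000·295 + 0.147375·115) / 0.7006125 = 282.765 / 0.7006125 ≈ 403.59685.
Intermediate flow from 2 to 3: z_23 = a_23 · x_3 = 0.10 × 282.765 / 0.7006125 = 28.2765 / 0.7006125 ≈ 40.360.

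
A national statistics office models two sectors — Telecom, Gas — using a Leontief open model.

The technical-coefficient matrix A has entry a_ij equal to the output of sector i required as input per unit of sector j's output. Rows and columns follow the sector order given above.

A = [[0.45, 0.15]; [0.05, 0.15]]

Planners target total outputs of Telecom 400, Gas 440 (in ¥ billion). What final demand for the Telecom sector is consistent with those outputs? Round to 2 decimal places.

d_T = 154.00

I − A =
  [   0.55    -0.15]
  [  -0.05     0.85]
d = (I − A) x:
  d_T = (+0.55)·400 + (-0.15)·440 = 154.00
  d_G = (-0.05)·400 + (+0.85)·440 = 354.00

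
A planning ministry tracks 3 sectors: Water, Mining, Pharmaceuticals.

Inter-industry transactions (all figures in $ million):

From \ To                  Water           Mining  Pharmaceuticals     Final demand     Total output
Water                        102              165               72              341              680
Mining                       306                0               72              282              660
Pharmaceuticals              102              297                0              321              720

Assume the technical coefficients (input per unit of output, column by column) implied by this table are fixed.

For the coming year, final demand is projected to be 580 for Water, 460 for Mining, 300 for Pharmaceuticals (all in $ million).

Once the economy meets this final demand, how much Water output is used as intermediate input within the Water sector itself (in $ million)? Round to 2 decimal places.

Technical coefficients a_ij = z_ij / X_j:
  a_11 = 102/680 = 0.15, a_21 = 306/680 = 0.45, a_31 = 102/680 = 0.15
  a_12 = 165/660 = 0.25, a_22 = 0/660 = 0.00, a_32 = 297/660 = 0.45
  a_13 = 72/720 = 0.10, a_23 = 72/720 = 0.10, a_33 = 0/720 = 0.00
I − A =
  [   0.85    -0.25    -0.10]
  [  -0.45     1.00    -0.10]
  [  -0.15    -0.45     1.00]
Cofactors of I−A, C_ij = (−1)^(i+j)·(minor ij) (rows/columns in the sector order above):
  C_11 = (1.00)(1.00) − (-0.10)(-0.45) = 0.9550
  C_12 = −[(-0.45)(1.00) − (-0.10)(-0.15)] = 0.4650
  C_13 = (-0.45)(-0.45) − (1.00)(-0.15) = 0.3525
  C_21 = −[(-0.25)(1.00) − (-0.10)(-0.45)] = 0.2950
  C_22 = (0.85)(1.00) − (-0.10)(-0.15) = 0.8350
  C_23 = −[(0.85)(-0.45) − (-0.25)(-0.15)] = 0.4200
  C_31 = (-0.25)(-0.10) − (-0.10)(1.00) = 0.1250
  C_32 = −[(0.85)(-0.10) − (-0.10)(-0.45)] = 0.1300
  C_33 = (0.85)(1.00) − (-0.25)(-0.45) = 0.7375
det(I−A) = Σ_j (I−A)_1j·C_1j = (0.85)(0.9550) + (-0.25)(0.4650) + (-0.10)(0.3525) = 0.66025
adj(I−A) = Cᵀ =
  [ 0.9550   0.2950   0.1250]
  [ 0.4650   0.8350   0.1300]
  [ 0.3525   0.4200   0.7375]
(I − A)⁻¹ = adj(I−A) / det(I−A) ≈
  [   1.4464     0.4468     0.1893]
  [   0.7043     1.2647     0.1969]
  [   0.5339     0.6361     1.1170]
First solve x = (I − A)⁻¹ d = adj(I−A)·d / det(I−A); in particular x_1 = (0.9550·580 + 0.2950·460 + 0.1250·300) / 0.66025 = 727.10 / 0.66025 ≈ 1101.2495.
Intermediate flow from 1 to 1: z_11 = a_11 · x_1 = 0.15 × 727.10 / 0.66025 = 109.065 / 0.66025 ≈ 165.19.

z_11 = 165.19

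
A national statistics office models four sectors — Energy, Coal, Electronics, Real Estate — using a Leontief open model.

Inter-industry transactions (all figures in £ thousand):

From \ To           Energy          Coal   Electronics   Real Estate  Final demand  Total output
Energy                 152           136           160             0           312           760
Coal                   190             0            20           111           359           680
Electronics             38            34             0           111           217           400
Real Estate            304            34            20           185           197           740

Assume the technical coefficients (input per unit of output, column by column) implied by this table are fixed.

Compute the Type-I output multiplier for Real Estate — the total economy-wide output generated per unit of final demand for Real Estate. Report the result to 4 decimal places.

m_4 = 2.1886

Technical coefficients a_ij = z_ij / X_j:
  a_11 = 152/760 = 0.20, a_21 = 190/760 = 0.25, a_31 = 38/760 = 0.05, a_41 = 304/760 = 0.40
  a_12 = 136/680 = 0.20, a_22 = 0/680 = 0.00, a_32 = 34/680 = 0.05, a_42 = 34/680 = 0.05
  a_13 = 160/400 = 0.40, a_23 = 20/400 = 0.05, a_33 = 0/400 = 0.00, a_43 = 20/400 = 0.05
  a_14 = 0/740 = 0.00, a_24 = 111/740 = 0.15, a_34 = 111/740 = 0.15, a_44 = 185/740 = 0.25
I − A =
  [   0.80    -0.20    -0.40     0.00]
  [  -0.25     1.00    -0.05    -0.15]
  [  -0.05    -0.05     1.00    -0.15]
  [  -0.40    -0.05    -0.05     0.75]
Compute the cofactors C_ij = (−1)^(i+j)·(3×3 minor ij) of I−A; the adjugate is their transpose:
adj(I−A) = Cᵀ =
  [ 0.732375   0.166500   0.306000   0.094500]
  [ 0.250875   0.555000   0.135000   0.138000]
  [ 0.111375   0.055500   0.544500   0.120000]
  [ 0.414750   0.129500   0.208500   0.722500]
det(I−A) = Σ_j (I−A)_1j·C_1j = (0.80)(0.732375) + (-0.20)(0.250875) + (-0.40)(0.111375) + (0.00)(0.414750) = 0.491175
(I − A)⁻¹ = adj(I−A) / det(I−A) ≈
  [   1.49107     0.33898     0.62300     0.19240]
  [   0.51077     1.12994     0.27485     0.28096]
  [   0.22675     0.11299     1.10857     0.24431]
  [   0.84440     0.26365     0.42449     1.47096]
The output multiplier for sector j is the column-j sum of the Leontief inverse (I − A)⁻¹ = adj(I−A) / det(I−A).
Column 4 of adj(I−A): (0.094500, 0.138000, 0.120000, 0.722500); det(I−A) = 0.491175.
m_4 = (0.094500 + 0.138000 + 0.120000 + 0.722500) / 0.491175 = 1.075 / 0.491175 ≈ 2.1886.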